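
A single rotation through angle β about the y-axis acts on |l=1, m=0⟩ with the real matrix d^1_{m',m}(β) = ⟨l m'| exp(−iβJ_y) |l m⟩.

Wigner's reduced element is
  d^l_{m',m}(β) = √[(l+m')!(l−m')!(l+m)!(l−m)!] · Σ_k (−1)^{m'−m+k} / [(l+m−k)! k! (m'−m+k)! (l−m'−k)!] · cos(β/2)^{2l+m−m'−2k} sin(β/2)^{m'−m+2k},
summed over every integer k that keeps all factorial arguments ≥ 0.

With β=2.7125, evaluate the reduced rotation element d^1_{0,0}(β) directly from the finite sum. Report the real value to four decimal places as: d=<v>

d^1_{0,0}(β=2.7125) via Wigner's sum:
c=cos(2.7125/2)=0.212904, s=sin(2.7125/2)=0.977073; N=√[1·1·1·1]=1.000000
k∈{0,1} keeps every argument non-negative
  k=0: (−1)^0·1.0000/(1)·0.2129^2·0.9771^0 = +0.045328
  k=1: (−1)^1·1.0000/(1)·0.2129^0·0.9771^2 = -0.954672
d^1_{0,0}(2.7125) = +0.045328 -0.954672 = -0.909344

d=-0.9093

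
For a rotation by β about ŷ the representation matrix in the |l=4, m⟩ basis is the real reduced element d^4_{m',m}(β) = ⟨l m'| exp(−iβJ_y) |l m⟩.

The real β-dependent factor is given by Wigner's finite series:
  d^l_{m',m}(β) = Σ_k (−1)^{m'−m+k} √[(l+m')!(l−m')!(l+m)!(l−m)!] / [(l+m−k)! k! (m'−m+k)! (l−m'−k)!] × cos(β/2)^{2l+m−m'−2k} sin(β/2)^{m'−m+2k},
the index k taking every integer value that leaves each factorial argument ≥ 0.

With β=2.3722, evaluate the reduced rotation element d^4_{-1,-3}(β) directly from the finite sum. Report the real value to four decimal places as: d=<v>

d^4_{-1,-3}(β=2.3722) via Wigner's sum:
c=cos(2.3722/2)=0.375278, s=sin(2.3722/2)=0.926912; N=√[6·120·1·5040]=1904.940944
k: max(0,(-3)−(-1))=0 … min(4+(-3),4−(-1))=1
  k=0: (−1)^2·1904.9409/(240)·0.3753^6·0.9269^2 = +0.019049
  k=1: (−1)^3·1904.9409/(144)·0.3753^4·0.9269^4 = -0.193680
d^4_{-1,-3}(2.3722) = +0.019049 -0.193680 = -0.174631

d=-0.1746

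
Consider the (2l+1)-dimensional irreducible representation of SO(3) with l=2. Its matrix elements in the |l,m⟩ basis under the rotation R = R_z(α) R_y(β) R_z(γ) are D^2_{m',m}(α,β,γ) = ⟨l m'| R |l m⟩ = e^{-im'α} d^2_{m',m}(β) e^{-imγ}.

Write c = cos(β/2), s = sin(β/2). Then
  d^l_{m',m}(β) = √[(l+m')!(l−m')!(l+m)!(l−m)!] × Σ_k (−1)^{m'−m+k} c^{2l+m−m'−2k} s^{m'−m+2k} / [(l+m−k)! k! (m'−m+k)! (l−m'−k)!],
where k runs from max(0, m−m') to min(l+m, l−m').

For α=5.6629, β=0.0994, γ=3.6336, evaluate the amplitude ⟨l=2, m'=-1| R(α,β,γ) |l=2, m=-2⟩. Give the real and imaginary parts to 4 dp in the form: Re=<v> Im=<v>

Re=-0.0925 Im=-0.0352

Split into d^2_{-1,-2}(β=0.0994) × two z-phases.
c=cos(0.0994/2)=0.998765, s=sin(0.0994/2)=0.049680; N=√[1·6·1·24]=12.000000
The bounds max(0,m−m')=0 and min(l+m,l−m')=0 give 1 term
  k=0: (−1)^1·12.0000/(6)·0.9988^3·0.0497^1 = -0.098991
d^2_{-1,-2}(0.0994) = -0.098991
Attach z-rotation phases: D = e^{-i(-1)(5.6629)}·(-0.098991)·e^{-i(-2)(3.6336)} = -0.092515-0.035217i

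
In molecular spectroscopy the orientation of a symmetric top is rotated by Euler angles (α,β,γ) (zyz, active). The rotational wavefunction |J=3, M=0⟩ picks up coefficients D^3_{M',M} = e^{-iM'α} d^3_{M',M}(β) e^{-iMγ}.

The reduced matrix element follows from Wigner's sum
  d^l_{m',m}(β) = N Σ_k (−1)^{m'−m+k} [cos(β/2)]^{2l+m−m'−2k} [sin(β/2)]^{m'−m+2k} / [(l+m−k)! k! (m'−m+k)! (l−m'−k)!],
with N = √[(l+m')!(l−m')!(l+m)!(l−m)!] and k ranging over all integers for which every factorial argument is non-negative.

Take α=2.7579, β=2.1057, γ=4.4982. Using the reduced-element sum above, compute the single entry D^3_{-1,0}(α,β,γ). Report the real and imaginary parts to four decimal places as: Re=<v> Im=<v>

Re=-0.1034 Im=0.0417

D^3_{-1,0}(2.7579,2.1057,4.4982) = e^{-i·-1·2.7579}·d^3_{-1,0}(2.1057)·e^{-i·0·4.4982}. Compute d first:
Half-angle: c=0.495097, s=0.868838. N=√(2·24·6·6)=41.569219
k∈{1,2,3} keeps every argument non-negative
  k=1: (−1)^0·41.5692/(12)·0.4951^5·0.8688^1 = +0.089532
  k=2: (−1)^1·41.5692/(4)·0.4951^3·0.8688^3 = -0.827177
  k=3: (−1)^2·41.5692/(12)·0.4951^1·0.8688^5 = +0.849130
d^3_{-1,0}(2.1057) = +0.089532 -0.827177 +0.849130 = +0.111485
D = (-0.927289+0.374347i)·(+0.111485)·(+1.000000+0.000000i) = -0.103379+0.041734i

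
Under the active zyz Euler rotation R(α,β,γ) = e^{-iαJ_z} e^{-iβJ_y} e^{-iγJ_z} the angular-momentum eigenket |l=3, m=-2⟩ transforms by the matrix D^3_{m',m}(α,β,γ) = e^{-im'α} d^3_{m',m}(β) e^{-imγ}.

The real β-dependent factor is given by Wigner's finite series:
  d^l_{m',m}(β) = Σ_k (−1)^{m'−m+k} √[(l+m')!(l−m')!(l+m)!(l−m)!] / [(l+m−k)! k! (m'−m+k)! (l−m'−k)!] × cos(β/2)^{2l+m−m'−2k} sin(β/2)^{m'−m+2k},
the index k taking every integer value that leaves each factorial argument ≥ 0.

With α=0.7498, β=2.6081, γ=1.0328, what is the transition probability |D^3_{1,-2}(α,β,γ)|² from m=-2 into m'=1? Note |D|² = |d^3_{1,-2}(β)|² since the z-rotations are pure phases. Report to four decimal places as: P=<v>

P=0.3508

D^3_{1,-2}(0.7498,2.6081,1.0328) = e^{-i·1·0.7498}·d^3_{1,-2}(2.6081)·e^{-i·-2·1.0328}. Compute d first:
With c≡cos(β/2)=0.263594 and s≡sin(β/2)=0.964634, N=[24·2·1·120]^{1/2}=75.894664
k: max(0,(-2)−(1))=0 … min(3+(-2),3−(1))=1
  k=0: (−1)^3·75.8947/(12)·0.2636^3·0.9646^3 = -0.103974
  k=1: (−1)^4·75.8947/(24)·0.2636^1·0.9646^5 = +0.696222
d^3_{1,-2}(2.6081) = -0.103974 +0.696222 = +0.592248
|D^3_{1,-2}|² = |d^3_{1,-2}(β)|² = (+0.592248)² = 0.350758 (the z-rotation phases have unit modulus)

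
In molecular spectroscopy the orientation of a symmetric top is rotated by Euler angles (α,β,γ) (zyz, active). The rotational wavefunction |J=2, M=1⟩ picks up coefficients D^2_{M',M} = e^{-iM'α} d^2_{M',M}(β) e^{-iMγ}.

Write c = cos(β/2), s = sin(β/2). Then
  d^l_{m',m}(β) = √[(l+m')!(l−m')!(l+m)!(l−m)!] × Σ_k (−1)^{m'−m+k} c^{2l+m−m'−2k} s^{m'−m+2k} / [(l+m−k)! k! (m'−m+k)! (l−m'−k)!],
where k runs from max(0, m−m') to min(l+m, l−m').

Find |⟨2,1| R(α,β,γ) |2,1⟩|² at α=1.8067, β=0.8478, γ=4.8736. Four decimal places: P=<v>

D^2_{1,1}(1.8067,0.8478,4.8736) = e^{-i·1·1.8067}·d^2_{1,1}(0.8478)·e^{-i·1·4.8736}. Compute d first:
c=cos(0.8478/2)=0.911492, s=sin(0.8478/2)=0.411318; N=√[6·1·6·1]=6.000000
Admissible k: 0..1 (factorial args all ≥0)
  k=0: (−1)^0·6.0000/(6)·0.9115^4·0.4113^0 = +0.690257
  k=1: (−1)^1·6.0000/(2)·0.9115^2·0.4113^2 = -0.421680
d^2_{1,1}(0.8478) = +0.690257 -0.421680 = +0.268577
|D^2_{1,1}|² = |d^2_{1,1}(β)|² = (+0.268577)² = 0.072134 (the z-rotation phases have unit modulus)

P=0.0721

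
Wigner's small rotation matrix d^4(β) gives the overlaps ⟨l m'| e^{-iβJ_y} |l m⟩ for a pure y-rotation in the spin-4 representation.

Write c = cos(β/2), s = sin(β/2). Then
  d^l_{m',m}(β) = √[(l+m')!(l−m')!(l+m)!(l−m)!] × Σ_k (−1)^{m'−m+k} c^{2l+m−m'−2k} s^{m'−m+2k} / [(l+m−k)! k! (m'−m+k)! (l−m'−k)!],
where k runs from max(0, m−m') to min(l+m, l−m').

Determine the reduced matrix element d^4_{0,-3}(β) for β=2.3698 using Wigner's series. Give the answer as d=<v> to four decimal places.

d=0.3596

d^4_{0,-3}(β=2.3698) via Wigner's sum:
With c≡cos(β/2)=0.376390 and s≡sin(β/2)=0.926461, N=[24·24·1·5040]^{1/2}=1703.830978
The bounds max(0,m−m')=0 and min(l+m,l−m')=1 give 2 terms
  k=0: (−1)^3·1703.8310/(144)·0.3764^5·0.9265^3 = -0.071078
  k=1: (−1)^4·1703.8310/(144)·0.3764^3·0.9265^5 = +0.430640
d^4_{0,-3}(2.3698) = -0.071078 +0.430640 = +0.359562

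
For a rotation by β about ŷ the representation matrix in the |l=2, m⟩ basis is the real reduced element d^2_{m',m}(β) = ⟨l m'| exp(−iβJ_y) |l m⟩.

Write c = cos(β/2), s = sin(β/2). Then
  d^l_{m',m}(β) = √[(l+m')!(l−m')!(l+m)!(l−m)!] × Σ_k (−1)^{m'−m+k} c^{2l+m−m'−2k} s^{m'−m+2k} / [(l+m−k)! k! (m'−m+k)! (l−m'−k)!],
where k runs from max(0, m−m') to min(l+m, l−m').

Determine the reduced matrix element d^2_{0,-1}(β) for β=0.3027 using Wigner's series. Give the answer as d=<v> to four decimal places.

d=-0.3485

d^2_{0,-1}(β=0.3027) via Wigner's sum:
With c≡cos(β/2)=0.988568 and s≡sin(β/2)=0.150773, N=[2·2·1·6]^{1/2}=4.898979
Admissible k: 0..1 (factorial args all ≥0)
  k=0: (−1)^1·4.8990/(2)·0.9886^3·0.1508^1 = -0.356795
  k=1: (−1)^2·4.8990/(2)·0.9886^1·0.1508^3 = +0.008299
d^2_{0,-1}(0.3027) = -0.356795 +0.008299 = -0.348496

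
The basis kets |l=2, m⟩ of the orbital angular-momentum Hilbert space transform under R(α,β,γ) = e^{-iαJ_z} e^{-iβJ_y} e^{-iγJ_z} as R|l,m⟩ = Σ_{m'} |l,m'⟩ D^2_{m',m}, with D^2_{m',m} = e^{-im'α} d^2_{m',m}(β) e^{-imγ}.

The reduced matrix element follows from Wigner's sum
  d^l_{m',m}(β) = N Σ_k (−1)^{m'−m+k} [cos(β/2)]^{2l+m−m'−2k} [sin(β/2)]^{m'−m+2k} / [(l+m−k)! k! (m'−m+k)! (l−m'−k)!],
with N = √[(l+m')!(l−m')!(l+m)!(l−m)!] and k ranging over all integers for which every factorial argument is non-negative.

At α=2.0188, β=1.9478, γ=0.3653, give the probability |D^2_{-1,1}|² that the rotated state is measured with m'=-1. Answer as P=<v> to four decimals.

P=0.0325

D^2_{-1,1}(2.0188,1.9478,0.3653) = e^{-i·-1·2.0188}·d^2_{-1,1}(1.9478)·e^{-i·1·0.3653}. Compute d first:
c=cos(1.9478/2)=0.562078, s=sin(1.9478/2)=0.827084; N=√[1·6·6·1]=6.000000
The bounds max(0,m−m')=2 and min(l+m,l−m')=3 give 2 terms
  k=2: (−1)^0·6.0000/(2)·0.5621^2·0.8271^2 = +0.648357
  k=3: (−1)^1·6.0000/(6)·0.5621^0·0.8271^4 = -0.467949
d^2_{-1,1}(1.9478) = +0.648357 -0.467949 = +0.180408
|D^2_{-1,1}|² = |d^2_{-1,1}(β)|² = (+0.180408)² = 0.032547 (the z-rotation phases have unit modulus)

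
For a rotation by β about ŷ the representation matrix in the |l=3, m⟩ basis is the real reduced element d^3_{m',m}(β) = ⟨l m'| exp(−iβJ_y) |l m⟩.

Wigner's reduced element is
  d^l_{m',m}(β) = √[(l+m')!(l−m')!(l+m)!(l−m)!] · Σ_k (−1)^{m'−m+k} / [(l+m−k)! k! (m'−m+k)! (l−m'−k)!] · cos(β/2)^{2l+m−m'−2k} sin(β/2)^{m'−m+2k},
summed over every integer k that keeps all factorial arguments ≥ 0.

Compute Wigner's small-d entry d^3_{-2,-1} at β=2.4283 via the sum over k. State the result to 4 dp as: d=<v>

d=-0.2061

d^3_{-2,-1}(β=2.4283) via Wigner's sum:
With c≡cos(β/2)=0.349134 and s≡sin(β/2)=0.937073, N=[1·120·2·24]^{1/2}=75.894664
Admissible k: 1..2 (factorial args all ≥0)
  k=1: (−1)^0·75.8947/(24)·0.3491^5·0.9371^1 = +0.015372
  k=2: (−1)^1·75.8947/(12)·0.3491^3·0.9371^3 = -0.221475
d^3_{-2,-1}(2.4283) = +0.015372 -0.221475 = -0.206103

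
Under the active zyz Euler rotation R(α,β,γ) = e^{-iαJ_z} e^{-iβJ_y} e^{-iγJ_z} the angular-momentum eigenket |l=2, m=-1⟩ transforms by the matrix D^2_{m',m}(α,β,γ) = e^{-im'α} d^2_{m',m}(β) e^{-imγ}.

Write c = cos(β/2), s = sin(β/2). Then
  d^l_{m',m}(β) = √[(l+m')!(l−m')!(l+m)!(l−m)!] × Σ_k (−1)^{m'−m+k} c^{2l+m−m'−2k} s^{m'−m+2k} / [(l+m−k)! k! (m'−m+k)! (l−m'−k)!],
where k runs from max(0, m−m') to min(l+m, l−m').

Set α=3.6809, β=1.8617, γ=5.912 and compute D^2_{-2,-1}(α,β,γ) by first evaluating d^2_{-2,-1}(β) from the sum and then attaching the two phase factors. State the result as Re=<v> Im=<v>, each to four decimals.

Split into d^2_{-2,-1}(β=1.8617) × two z-phases.
Half-angle: c=0.597152, s=0.802128. N=√(1·24·1·6)=12.000000
The bounds max(0,m−m')=1 and min(l+m,l−m')=1 give 1 term
  k=1: (−1)^0·12.0000/(6)·0.5972^3·0.8021^1 = +0.341609
d^2_{-2,-1}(1.8617) = +0.341609
Attach z-rotation phases: D = e^{-i(-2)(3.6809)}·(+0.341609)·e^{-i(-1)(5.912)} = +0.259635+0.222005i

Re=0.2596 Im=0.2220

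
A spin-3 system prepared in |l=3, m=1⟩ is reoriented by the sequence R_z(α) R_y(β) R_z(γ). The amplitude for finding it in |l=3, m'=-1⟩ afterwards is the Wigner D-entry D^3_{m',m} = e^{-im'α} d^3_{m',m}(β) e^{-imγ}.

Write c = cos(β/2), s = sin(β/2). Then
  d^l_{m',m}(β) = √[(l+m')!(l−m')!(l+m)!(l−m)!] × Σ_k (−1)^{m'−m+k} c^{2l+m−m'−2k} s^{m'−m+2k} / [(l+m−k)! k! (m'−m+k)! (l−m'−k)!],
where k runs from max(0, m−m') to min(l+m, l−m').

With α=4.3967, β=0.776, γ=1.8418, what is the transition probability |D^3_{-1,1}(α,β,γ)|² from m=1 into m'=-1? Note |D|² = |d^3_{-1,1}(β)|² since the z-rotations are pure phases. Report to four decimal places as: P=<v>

D^3_{-1,1}(4.3967,0.776,1.8418) = e^{-i·-1·4.3967}·d^3_{-1,1}(0.776)·e^{-i·1·1.8418}. Compute d first:
Half-angle: c=0.925668, s=0.378338. N=√(2·24·24·2)=48.000000
k∈{2,3,4} keeps every argument non-negative
  k=2: (−1)^0·48.0000/(8)·0.9257^4·0.3783^2 = +0.630567
  k=3: (−1)^1·48.0000/(6)·0.9257^2·0.3783^4 = -0.140449
  k=4: (−1)^2·48.0000/(48)·0.9257^0·0.3783^6 = +0.002933
d^3_{-1,1}(0.776) = +0.630567 -0.140449 +0.002933 = +0.493050
|D^3_{-1,1}|² = |d^3_{-1,1}(β)|² = (+0.493050)² = 0.243099 (the z-rotation phases have unit modulus)

P=0.2431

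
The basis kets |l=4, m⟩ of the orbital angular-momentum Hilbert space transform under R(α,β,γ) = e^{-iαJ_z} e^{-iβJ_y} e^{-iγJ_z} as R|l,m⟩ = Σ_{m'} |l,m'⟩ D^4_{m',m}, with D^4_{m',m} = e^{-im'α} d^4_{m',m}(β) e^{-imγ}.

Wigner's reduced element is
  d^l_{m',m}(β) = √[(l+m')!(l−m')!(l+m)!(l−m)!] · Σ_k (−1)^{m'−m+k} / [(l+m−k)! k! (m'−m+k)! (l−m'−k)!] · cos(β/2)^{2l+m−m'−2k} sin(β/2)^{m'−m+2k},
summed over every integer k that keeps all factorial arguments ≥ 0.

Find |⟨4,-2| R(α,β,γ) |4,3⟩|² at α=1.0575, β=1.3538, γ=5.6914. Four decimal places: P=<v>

Split into d^4_{-2,3}(β=1.3538) × two z-phases.
With c≡cos(β/2)=0.779518 and s≡sin(β/2)=0.626380, N=[2·720·5040·1]^{1/2}=2693.993318
Admissible k: 5..6 (factorial args all ≥0)
  k=5: (−1)^0·2693.9933/(240)·0.7795^3·0.6264^5 = +0.512687
  k=6: (−1)^1·2693.9933/(720)·0.7795^1·0.6264^7 = -0.110345
d^4_{-2,3}(1.3538) = +0.512687 -0.110345 = +0.402341
|D^4_{-2,3}|² = |d^4_{-2,3}(β)|² = (+0.402341)² = 0.161879 (the z-rotation phases have unit modulus)

P=0.1619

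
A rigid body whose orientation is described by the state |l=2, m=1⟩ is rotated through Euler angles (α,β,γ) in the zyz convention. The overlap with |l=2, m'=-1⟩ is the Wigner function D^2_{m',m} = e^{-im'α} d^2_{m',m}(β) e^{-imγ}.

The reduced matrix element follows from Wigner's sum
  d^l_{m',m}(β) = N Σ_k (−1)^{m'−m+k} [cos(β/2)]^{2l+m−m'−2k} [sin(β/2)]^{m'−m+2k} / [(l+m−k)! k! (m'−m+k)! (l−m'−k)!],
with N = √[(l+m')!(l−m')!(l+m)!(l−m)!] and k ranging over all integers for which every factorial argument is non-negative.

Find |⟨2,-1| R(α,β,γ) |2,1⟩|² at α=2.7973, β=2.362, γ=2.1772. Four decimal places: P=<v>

D^2_{-1,1}(2.7973,2.362,2.1772) = e^{-i·-1·2.7973}·d^2_{-1,1}(2.362)·e^{-i·1·2.1772}. Compute d first:
c=cos(2.362/2)=0.380000, s=sin(2.362/2)=0.924986; N=√[1·6·6·1]=6.000000
k: max(0,(1)−(-1))=2 … min(2+(1),2−(-1))=3
  k=2: (−1)^0·6.0000/(2)·0.3800^2·0.9250^2 = +0.370646
  k=3: (−1)^1·6.0000/(6)·0.3800^0·0.9250^4 = -0.732051
d^2_{-1,1}(2.362) = +0.370646 -0.732051 = -0.361405
|D^2_{-1,1}|² = |d^2_{-1,1}(β)|² = (-0.361405)² = 0.130614 (the z-rotation phases have unit modulus)

P=0.1306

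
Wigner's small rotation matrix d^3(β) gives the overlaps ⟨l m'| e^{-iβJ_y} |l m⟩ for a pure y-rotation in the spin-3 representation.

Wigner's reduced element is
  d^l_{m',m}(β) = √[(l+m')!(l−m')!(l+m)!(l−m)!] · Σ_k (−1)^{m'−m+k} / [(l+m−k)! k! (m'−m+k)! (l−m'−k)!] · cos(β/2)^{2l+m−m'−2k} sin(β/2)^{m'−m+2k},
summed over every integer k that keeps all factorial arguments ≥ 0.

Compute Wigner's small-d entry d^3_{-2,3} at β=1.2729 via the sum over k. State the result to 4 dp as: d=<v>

d^3_{-2,3}(β=1.2729) via Wigner's sum:
c=cos(1.2729/2)=0.804211, s=sin(1.2729/2)=0.594344; N=√[1·120·720·1]=293.938769
k: max(0,(3)−(-2))=5 … min(3+(3),3−(-2))=5
  k=5: (−1)^0·293.9388/(120)·0.8042^1·0.5943^5 = +0.146095
d^3_{-2,3}(1.2729) = +0.146095

d=0.1461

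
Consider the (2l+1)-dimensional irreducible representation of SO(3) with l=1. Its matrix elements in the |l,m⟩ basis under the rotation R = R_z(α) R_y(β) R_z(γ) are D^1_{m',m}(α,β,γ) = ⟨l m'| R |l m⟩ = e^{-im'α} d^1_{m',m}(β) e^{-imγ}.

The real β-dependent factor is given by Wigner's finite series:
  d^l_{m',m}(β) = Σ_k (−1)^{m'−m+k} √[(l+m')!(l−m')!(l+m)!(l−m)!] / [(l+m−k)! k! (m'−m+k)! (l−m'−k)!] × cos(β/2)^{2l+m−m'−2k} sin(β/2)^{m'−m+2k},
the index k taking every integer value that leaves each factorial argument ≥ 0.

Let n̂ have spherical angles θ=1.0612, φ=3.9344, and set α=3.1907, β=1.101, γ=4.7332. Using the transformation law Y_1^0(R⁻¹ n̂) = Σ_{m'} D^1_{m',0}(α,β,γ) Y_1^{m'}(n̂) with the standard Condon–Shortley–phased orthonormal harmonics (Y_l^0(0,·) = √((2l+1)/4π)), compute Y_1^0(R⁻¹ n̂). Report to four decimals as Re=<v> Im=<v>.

Need the full column D^1_{m',0} for m'=−1..1 at α=3.1907, β=1.101, γ=4.7332.
cos(β/2)=0.852263, sin(β/2)=0.523113
d^1_{-1,0}: single k=1 term ⇒ +0.630499;  D = -0.629739-0.030950i
d^1_{0,0}: k∈[0..1] ⇒ +0.726352 -0.273648 = +0.452705;  D = +0.452705+0.000000i
d^1_{1,0}: single k=0 term ⇒ -0.630499;  D = +0.629739-0.030950i
Y_1^{m'}(θ=1.0612,φ=3.9344) and Σ D·Y over m':
  (-0.6297-0.0309i)·(-0.2117+0.2148i)  (+0.4527+0.0000i)·(+0.2384+0.0000i)  (+0.6297-0.0309i)·(+0.2117+0.2148i)
Y_1^0(R⁻¹ n̂) = +0.387801+0.000000i

Re=0.3878 Im=0.0000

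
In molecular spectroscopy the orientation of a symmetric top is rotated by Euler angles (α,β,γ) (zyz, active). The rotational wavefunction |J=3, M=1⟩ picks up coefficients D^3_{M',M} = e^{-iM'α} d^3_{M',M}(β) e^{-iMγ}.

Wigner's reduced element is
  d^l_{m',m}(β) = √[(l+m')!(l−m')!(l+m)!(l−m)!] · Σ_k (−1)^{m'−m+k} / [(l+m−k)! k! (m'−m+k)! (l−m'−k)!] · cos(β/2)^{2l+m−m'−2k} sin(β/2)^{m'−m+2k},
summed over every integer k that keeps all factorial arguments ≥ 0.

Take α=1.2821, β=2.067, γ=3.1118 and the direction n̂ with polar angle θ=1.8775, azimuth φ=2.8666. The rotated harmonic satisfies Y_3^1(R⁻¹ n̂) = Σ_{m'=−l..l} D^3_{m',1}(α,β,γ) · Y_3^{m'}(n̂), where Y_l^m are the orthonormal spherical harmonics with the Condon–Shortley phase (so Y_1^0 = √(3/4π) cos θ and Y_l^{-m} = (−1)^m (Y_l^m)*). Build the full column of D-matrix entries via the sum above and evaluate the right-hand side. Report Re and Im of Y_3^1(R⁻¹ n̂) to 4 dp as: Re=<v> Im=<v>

Need the full column D^3_{m',1} for m'=−3..3 at α=1.2821, β=2.067, γ=3.1118.
cos(β/2)=0.511815, sin(β/2)=0.859096
d^3_{-3,1}: single k=4 term ⇒ +0.552634;  D = +0.410146+0.370384i
d^3_{-2,1}: k∈[3..4] ⇒ +0.537643 -0.757392 = -0.219749;  D = -0.187616+0.114410i
d^3_{-1,1}: k∈[2..4] ⇒ +0.303869 -1.141517 +0.402021 = -0.435626;  D = +0.111529+0.421107i
d^3_{0,1}: k∈[1..3] ⇒ +0.104520 -0.883437 +0.829681 = +0.050763;  D = -0.050741-0.001512i
d^3_{1,1}: k∈[0..2] ⇒ +0.017975 -0.405159 +0.856137 = +0.468954;  D = -0.146844+0.445370i
d^3_{2,1}: k∈[0..1] ⇒ -0.095413 +0.537643 = +0.442230;  D = +0.363185+0.252318i
d^3_{3,1}: single k=0 term ⇒ +0.196147;  D = +0.153144-0.122559i
Y_3^{m'}(θ=1.8775,φ=2.8666) and Σ D·Y over m':
  (+0.4101+0.3704i)·(-0.2453-0.2655i)  (-0.1876+0.1144i)·(-0.2391-0.1466i)  (+0.1115+0.4211i)·(+0.1614+0.0455i)  (-0.0507-0.0015i)·(+0.2867+0.0000i)  (-0.1468+0.4454i)·(-0.1614+0.0455i)  (+0.3632+0.2523i)·(-0.2391+0.1466i)  (+0.1531-0.1226i)·(+0.2453-0.2655i)
Y_3^1(R⁻¹ n̂) = -0.071726-0.283390i

Re=-0.0717 Im=-0.2834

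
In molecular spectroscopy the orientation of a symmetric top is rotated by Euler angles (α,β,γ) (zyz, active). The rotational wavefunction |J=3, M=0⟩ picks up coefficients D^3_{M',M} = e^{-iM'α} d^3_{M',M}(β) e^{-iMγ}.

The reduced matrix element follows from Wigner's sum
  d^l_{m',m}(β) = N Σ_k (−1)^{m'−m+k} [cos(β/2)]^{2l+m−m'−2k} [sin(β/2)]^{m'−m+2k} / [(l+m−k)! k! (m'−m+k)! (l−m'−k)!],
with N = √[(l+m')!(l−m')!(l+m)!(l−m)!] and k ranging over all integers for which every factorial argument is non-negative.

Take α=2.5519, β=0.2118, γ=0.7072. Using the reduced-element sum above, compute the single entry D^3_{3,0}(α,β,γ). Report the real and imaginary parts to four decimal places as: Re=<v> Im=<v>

Split into d^3_{3,0}(β=0.2118) × two z-phases.
With c≡cos(β/2)=0.994398 and s≡sin(β/2)=0.105702, N=[720·1·6·6]^{1/2}=160.996894
The bounds max(0,m−m')=0 and min(l+m,l−m')=0 give 1 term
  k=0: (−1)^3·160.9969/(36)·0.9944^3·0.1057^3 = -0.005193
d^3_{3,0}(0.2118) = -0.005193
Attach z-rotation phases: D = e^{-i(3)(2.5519)}·(-0.005193)·e^{-i(0)(0.7072)} = -0.001023+0.005092i

Re=-0.0010 Im=0.0051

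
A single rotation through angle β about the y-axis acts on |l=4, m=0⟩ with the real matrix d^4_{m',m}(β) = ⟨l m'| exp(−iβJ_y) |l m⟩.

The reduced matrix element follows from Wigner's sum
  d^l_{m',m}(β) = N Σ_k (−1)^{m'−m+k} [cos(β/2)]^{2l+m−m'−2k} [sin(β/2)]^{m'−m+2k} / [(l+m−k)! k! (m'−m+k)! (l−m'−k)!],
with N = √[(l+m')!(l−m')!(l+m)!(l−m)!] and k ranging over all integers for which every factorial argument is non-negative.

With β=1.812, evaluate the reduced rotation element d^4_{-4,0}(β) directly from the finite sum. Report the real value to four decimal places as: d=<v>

d^4_{-4,0}(β=1.812) via Wigner's sum:
With c≡cos(β/2)=0.616899 and s≡sin(β/2)=0.787042, N=[1·40320·24·24]^{1/2}=4819.161753
Admissible k: 4..4 (factorial args all ≥0)
  k=4: (−1)^0·4819.1618/(576)·0.6169^4·0.7870^4 = +0.464941
d^4_{-4,0}(1.812) = +0.464941

d=0.4649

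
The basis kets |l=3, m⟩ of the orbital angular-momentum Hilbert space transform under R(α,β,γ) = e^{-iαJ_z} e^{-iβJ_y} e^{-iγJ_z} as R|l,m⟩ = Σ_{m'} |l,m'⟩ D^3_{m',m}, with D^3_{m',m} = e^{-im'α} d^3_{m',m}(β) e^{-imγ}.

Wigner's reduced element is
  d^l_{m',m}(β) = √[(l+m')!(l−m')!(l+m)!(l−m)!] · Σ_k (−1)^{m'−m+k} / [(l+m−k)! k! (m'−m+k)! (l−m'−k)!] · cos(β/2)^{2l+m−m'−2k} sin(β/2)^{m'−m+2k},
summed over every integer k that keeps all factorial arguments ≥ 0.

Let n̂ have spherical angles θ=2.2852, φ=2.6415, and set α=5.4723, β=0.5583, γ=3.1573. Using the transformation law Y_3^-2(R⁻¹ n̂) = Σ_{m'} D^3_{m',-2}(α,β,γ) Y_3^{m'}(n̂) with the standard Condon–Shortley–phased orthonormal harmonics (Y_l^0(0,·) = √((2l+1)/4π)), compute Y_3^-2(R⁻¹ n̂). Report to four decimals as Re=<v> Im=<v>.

Need the full column D^3_{m',-2} for m'=−3..3 at α=5.4723, β=0.5583, γ=3.1573.
cos(β/2)=0.961290, sin(β/2)=0.275539
d^3_{-3,-2}: single k=1 term ⇒ +0.554026;  D = -0.409000-0.373717i
d^3_{-2,-2}: k∈[0..1] ⇒ +0.789090 -0.324155 = +0.464935;  D = -0.009093-0.464846i
d^3_{-1,-2}: k∈[0..1] ⇒ -0.715245 +0.117528 = -0.597717;  D = -0.425147+0.420137i
d^3_{0,-2}: k∈[0..1] ⇒ +0.355094 -0.029174 = +0.325920;  D = +0.325759+0.010237i
d^3_{1,-2}: k∈[0..1] ⇒ -0.117528 +0.004828 = -0.112700;  D = -0.075030-0.084094i
d^3_{2,-2}: k∈[0..1] ⇒ +0.026632 -0.000438 = +0.026195;  D = -0.002156+0.026106i
d^3_{3,-2}: single k=0 term ⇒ -0.003740;  D = +0.002914-0.002344i
Y_3^{m'}(θ=2.2852,φ=2.6415) and Σ D·Y over m':
  (-0.4090-0.3737i)·(-0.0127-0.1795i)  (-0.0091-0.4648i)·(-0.2064-0.3216i)  (-0.4251+0.4201i)·(-0.2456-0.1342i)  (+0.3258+0.0102i)·(+0.2087+0.0000i)  (-0.0750-0.0841i)·(+0.2456-0.1342i)  (-0.0022+0.0261i)·(-0.2064+0.3216i)  (+0.0029-0.0023i)·(+0.0127-0.1795i)
Y_3^-2(R⁻¹ n̂) = -0.018763+0.115806i

Re=-0.0188 Im=0.1158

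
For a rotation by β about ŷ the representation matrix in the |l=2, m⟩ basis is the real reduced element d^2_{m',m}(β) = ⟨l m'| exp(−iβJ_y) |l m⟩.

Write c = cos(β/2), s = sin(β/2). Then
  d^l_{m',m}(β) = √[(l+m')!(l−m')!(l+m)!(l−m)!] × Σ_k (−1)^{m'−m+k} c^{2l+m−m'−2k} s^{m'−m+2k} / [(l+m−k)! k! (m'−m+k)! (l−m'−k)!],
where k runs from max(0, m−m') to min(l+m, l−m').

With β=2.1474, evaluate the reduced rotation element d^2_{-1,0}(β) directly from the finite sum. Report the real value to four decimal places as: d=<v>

d=-0.5598

d^2_{-1,0}(β=2.1474) via Wigner's sum:
Half-angle: c=0.476875, s=0.878971. N=√(1·6·2·2)=4.898979
k∈{1,2} keeps every argument non-negative
  k=1: (−1)^0·4.8990/(2)·0.4769^3·0.8790^1 = +0.233488
  k=2: (−1)^1·4.8990/(2)·0.4769^1·0.8790^3 = -0.793239
d^2_{-1,0}(2.1474) = +0.233488 -0.793239 = -0.559751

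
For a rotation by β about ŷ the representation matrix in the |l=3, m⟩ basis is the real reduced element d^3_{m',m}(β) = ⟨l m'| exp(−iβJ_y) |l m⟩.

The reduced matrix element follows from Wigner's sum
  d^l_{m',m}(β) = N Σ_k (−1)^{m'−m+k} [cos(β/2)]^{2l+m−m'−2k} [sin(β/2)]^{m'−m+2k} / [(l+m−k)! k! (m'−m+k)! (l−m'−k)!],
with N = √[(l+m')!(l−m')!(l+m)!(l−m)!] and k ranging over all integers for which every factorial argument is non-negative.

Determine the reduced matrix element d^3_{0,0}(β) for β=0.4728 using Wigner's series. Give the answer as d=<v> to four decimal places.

d^3_{0,0}(β=0.4728) via Wigner's sum:
Half-angle: c=0.972187, s=0.234204. N=√(6·6·6·6)=36.000000
k∈{0,1,2,3} keeps every argument non-negative
  k=0: (−1)^0·36.0000/(36)·0.9722^6·0.2342^0 = +0.844306
  k=1: (−1)^1·36.0000/(4)·0.9722^4·0.2342^2 = -0.440993
  k=2: (−1)^2·36.0000/(4)·0.9722^2·0.2342^4 = +0.025593
  k=3: (−1)^3·36.0000/(36)·0.9722^0·0.2342^6 = -0.000165
d^3_{0,0}(0.4728) = +0.844306 -0.440993 +0.025593 -0.000165 = +0.428741

d=0.4287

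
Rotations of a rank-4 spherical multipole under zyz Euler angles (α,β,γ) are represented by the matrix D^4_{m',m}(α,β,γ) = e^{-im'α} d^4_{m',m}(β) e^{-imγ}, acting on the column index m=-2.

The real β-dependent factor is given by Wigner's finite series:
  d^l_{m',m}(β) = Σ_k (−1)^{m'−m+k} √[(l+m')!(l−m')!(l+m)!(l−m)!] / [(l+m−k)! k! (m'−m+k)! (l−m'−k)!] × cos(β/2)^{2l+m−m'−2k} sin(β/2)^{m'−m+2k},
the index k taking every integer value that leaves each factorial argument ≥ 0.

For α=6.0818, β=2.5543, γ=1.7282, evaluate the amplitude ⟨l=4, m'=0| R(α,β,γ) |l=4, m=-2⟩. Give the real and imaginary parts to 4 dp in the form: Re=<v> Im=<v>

Re=-0.4444 Im=-0.1447

Split into d^4_{0,-2}(β=2.5543) × two z-phases.
With c≡cos(β/2)=0.289444 and s≡sin(β/2)=0.957195, N=[24·24·2·720]^{1/2}=910.735966
Admissible k: 0..2 (factorial args all ≥0)
  k=0: (−1)^2·910.7360/(96)·0.2894^6·0.9572^2 = +0.005111
  k=1: (−1)^3·910.7360/(36)·0.2894^4·0.9572^4 = -0.149057
  k=2: (−1)^4·910.7360/(96)·0.2894^2·0.9572^6 = +0.611299
d^4_{0,-2}(2.5543) = +0.005111 -0.149057 +0.611299 = +0.467353
D = (+1.000000+0.000000i)·(+0.467353)·(-0.950856-0.309633i) = -0.444386-0.144708i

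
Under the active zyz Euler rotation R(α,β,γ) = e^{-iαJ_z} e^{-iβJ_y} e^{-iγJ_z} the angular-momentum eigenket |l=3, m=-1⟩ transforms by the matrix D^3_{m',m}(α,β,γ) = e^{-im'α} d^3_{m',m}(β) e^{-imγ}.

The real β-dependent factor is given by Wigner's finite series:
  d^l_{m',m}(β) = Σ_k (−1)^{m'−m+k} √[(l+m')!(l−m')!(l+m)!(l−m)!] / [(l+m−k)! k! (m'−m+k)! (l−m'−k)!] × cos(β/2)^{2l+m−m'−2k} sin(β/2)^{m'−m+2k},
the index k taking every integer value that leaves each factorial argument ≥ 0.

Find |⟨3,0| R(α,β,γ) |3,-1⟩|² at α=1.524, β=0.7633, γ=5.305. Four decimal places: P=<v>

P=0.2324

Split into d^3_{0,-1}(β=0.7633) × two z-phases.
c=cos(0.7633/2)=0.928051, s=sin(0.7633/2)=0.372452; N=√[6·6·2·24]=41.569219
k: max(0,(-1)−(0))=0 … min(3+(-1),3−(0))=2
  k=0: (−1)^1·41.5692/(12)·0.9281^5·0.3725^1 = -0.888221
  k=1: (−1)^2·41.5692/(4)·0.9281^3·0.3725^3 = +0.429180
  k=2: (−1)^3·41.5692/(12)·0.9281^1·0.3725^5 = -0.023042
d^3_{0,-1}(0.7633) = -0.888221 +0.429180 -0.023042 = -0.482083
|D^3_{0,-1}|² = |d^3_{0,-1}(β)|² = (-0.482083)² = 0.232404 (the z-rotation phases have unit modulus)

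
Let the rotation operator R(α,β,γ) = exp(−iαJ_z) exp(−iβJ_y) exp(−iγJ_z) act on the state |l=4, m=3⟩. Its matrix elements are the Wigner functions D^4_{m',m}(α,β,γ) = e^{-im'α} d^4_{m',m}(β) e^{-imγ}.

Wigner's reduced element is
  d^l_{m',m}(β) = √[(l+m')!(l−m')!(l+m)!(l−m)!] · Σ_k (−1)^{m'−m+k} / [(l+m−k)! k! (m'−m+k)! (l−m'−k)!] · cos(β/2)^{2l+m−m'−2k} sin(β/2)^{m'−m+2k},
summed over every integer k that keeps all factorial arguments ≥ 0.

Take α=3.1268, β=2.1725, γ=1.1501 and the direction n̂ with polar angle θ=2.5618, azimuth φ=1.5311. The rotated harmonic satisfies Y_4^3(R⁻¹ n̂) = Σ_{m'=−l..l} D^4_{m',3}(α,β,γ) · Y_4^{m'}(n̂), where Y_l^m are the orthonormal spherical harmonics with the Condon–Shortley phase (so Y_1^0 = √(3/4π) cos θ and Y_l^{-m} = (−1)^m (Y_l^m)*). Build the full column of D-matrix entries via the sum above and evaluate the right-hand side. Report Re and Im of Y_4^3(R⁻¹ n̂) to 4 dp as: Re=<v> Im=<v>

Re=-0.2706 Im=-0.2992

Need the full column D^4_{m',3} for m'=−4..4 at α=3.1268, β=2.1725, γ=1.1501.
cos(β/2)=0.465807, sin(β/2)=0.884886
d^4_{-4,3}: single k=7 term ⇒ +0.559711;  D = -0.522262+0.201292i
d^4_{-3,3}: k∈[6..7] ⇒ +0.729180 -0.375924 = +0.353256;  D = +0.331464-0.122154i
d^4_{-2,3}: k∈[5..6] ⇒ +0.615518 -0.740427 = -0.124910;  D = +0.117830-0.041455i
d^4_{-1,3}: k∈[4..5] ⇒ +0.381850 -0.826813 = -0.444963;  D = -0.421882+0.141448i
d^4_{0,3}: k∈[3..4] ⇒ +0.179786 -0.648813 = -0.469027;  D = +0.446854-0.142503i
d^4_{1,3}: k∈[2..3] ⇒ +0.063486 -0.381850 = -0.318364;  D = -0.304711+0.092230i
d^4_{2,3}: k∈[1..2] ⇒ +0.015754 -0.170560 = -0.154806;  D = +0.148815-0.042651i
d^4_{3,3}: k∈[0..1] ⇒ +0.002216 -0.055990 = -0.053773;  D = -0.051906+0.014049i
d^4_{4,3}: single k=0 term ⇒ -0.011909;  D = +0.011540-0.002941i
Y_4^{m'}(θ=2.5618,φ=1.5311) and Σ D·Y over m':
  (-0.5223+0.2013i)·(+0.0394+0.0063i)  (+0.3315-0.1222i)·(+0.0205-0.1710i)  (+0.1178-0.0415i)·(-0.3902-0.0310i)  (-0.4219+0.1414i)·(-0.0163+0.4114i)  (+0.4469-0.1425i)·(-0.0902+0.0000i)  (-0.3047+0.0922i)·(+0.0163+0.4114i)  (+0.1488-0.0427i)·(-0.3902+0.0310i)  (-0.0519+0.0140i)·(-0.0205-0.1710i)  (+0.0115-0.0029i)·(+0.0394-0.0063i)
Y_4^3(R⁻¹ n̂) = -0.270583-0.299246i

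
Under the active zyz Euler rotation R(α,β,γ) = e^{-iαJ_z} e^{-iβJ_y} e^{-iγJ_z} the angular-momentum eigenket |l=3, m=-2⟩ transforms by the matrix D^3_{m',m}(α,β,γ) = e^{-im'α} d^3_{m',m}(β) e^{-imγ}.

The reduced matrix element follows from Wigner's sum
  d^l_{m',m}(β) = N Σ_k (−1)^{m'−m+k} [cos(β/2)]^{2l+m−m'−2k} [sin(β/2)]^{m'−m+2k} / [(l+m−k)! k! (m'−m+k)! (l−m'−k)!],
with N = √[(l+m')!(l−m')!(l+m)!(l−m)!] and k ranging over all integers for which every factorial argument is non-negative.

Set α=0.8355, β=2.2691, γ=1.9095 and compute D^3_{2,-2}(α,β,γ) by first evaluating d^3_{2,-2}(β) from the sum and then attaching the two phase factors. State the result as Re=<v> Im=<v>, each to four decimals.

Re=-0.0262 Im=0.0403

D^3_{2,-2}(0.8355,2.2691,1.9095) = e^{-i·2·0.8355}·d^3_{2,-2}(2.2691)·e^{-i·-2·1.9095}. Compute d first:
With c≡cos(β/2)=0.422540 and s≡sin(β/2)=0.906344, N=[120·1·1·120]^{1/2}=120.000000
Admissible k: 0..1 (factorial args all ≥0)
  k=0: (−1)^4·120.0000/(24)·0.4225^2·0.9063^4 = +0.602391
  k=1: (−1)^5·120.0000/(120)·0.4225^0·0.9063^6 = -0.554318
d^3_{2,-2}(2.2691) = +0.602391 -0.554318 = +0.048074
Phases: e^{-i·(2)·0.8355}=-0.100036-0.994984i, e^{-i·(-2)·1.9095}=-0.779200-0.626775i ⇒ D=-0.026233+0.040285i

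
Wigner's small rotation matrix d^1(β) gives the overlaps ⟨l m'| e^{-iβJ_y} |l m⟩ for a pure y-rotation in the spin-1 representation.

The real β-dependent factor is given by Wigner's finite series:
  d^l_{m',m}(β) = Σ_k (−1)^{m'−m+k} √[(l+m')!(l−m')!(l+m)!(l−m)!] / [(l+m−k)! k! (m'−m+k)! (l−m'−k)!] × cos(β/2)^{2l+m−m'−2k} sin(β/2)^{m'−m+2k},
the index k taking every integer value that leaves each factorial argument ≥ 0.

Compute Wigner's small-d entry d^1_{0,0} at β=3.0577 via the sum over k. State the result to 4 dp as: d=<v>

d^1_{0,0}(β=3.0577) via Wigner's sum:
c=cos(3.0577/2)=0.041934, s=sin(3.0577/2)=0.999120; N=√[1·1·1·1]=1.000000
The bounds max(0,m−m')=0 and min(l+m,l−m')=1 give 2 terms
  k=0: (−1)^0·1.0000/(1)·0.0419^2·0.9991^0 = +0.001758
  k=1: (−1)^1·1.0000/(1)·0.0419^0·0.9991^2 = -0.998242
d^1_{0,0}(3.0577) = +0.001758 -0.998242 = -0.996483

d=-0.9965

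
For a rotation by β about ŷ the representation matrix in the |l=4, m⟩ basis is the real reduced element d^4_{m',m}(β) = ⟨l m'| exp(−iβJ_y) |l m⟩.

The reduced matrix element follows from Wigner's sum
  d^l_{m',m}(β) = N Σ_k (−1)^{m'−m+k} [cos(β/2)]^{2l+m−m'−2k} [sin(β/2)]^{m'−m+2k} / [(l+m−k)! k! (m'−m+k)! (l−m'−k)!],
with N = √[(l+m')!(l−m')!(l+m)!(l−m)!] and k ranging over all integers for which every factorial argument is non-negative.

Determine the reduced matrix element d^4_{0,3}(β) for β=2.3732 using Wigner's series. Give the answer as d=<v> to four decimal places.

d^4_{0,3}(β=2.3732) via Wigner's sum:
With c≡cos(β/2)=0.374814 and s≡sin(β/2)=0.927100, N=[24·24·5040·1]^{1/2}=1703.830978
k: max(0,(3)−(0))=3 … min(4+(3),4−(0))=4
  k=3: (−1)^0·1703.8310/(144)·0.3748^5·0.9271^3 = +0.069747
  k=4: (−1)^1·1703.8310/(144)·0.3748^3·0.9271^5 = -0.426722
d^4_{0,3}(2.3732) = +0.069747 -0.426722 = -0.356975

d=-0.3570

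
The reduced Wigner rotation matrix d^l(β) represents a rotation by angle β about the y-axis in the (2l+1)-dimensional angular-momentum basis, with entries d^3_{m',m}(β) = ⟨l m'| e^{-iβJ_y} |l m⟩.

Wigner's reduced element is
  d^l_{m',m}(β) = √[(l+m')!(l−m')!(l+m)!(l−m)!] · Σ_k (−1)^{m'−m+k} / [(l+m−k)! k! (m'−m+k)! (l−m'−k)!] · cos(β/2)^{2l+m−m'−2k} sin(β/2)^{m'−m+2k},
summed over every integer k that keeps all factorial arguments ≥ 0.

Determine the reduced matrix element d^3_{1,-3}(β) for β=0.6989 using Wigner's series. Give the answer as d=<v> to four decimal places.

d=0.0470

d^3_{1,-3}(β=0.6989) via Wigner's sum:
Half-angle: c=0.939561, s=0.342381. N=√(24·2·1·720)=185.903201
k: max(0,(-3)−(1))=0 … min(3+(-3),3−(1))=0
  k=0: (−1)^4·185.9032/(48)·0.9396^2·0.3424^4 = +0.046982
d^3_{1,-3}(0.6989) = +0.046982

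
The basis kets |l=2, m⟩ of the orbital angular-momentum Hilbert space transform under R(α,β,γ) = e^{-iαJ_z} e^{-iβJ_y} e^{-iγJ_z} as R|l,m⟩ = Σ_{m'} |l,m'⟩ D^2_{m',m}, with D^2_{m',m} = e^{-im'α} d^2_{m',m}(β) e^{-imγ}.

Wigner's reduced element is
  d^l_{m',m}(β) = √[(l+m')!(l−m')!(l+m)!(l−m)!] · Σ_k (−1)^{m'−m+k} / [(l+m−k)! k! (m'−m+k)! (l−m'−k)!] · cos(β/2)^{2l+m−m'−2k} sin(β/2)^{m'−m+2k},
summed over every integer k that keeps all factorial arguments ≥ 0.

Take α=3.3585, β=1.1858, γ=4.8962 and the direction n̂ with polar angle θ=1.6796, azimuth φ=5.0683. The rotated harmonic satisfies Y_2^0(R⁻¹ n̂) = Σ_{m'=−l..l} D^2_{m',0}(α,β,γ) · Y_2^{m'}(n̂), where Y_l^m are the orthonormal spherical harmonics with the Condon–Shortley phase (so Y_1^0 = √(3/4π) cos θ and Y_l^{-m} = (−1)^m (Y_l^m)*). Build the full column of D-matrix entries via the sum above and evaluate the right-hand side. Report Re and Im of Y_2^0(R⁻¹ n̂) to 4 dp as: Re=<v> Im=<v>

Re=-0.2885 Im=0.0000

Need the full column D^2_{m',0} for m'=−2..2 at α=3.3585, β=1.1858, γ=4.8962.
cos(β/2)=0.829324, sin(β/2)=0.558768
d^2_{-2,0}: single k=2 term ⇒ +0.526002;  D = +0.477278+0.221097i
d^2_{-1,0}: k∈[1..2] ⇒ +0.780692 -0.354401 = +0.426291;  D = -0.416302-0.091742i
d^2_{0,0}: k∈[0..2] ⇒ +0.473038 -0.858958 +0.097483 = -0.288437;  D = -0.288437+0.000000i
d^2_{1,0}: k∈[0..1] ⇒ -0.780692 +0.354401 = -0.426291;  D = +0.416302-0.091742i
d^2_{2,0}: single k=0 term ⇒ +0.526002;  D = +0.477278-0.221097i
Y_2^{m'}(θ=1.6796,φ=5.0683) and Σ D·Y over m':
  (+0.4773+0.2211i)·(-0.2890+0.2493i)  (-0.4163-0.0917i)·(-0.0291-0.0782i)  (-0.2884+0.0000i)·(-0.3042+0.0000i)  (+0.4163-0.0917i)·(+0.0291-0.0782i)  (+0.4773-0.2211i)·(-0.2890-0.2493i)
Y_2^0(R⁻¹ n̂) = -0.288548-0.000000i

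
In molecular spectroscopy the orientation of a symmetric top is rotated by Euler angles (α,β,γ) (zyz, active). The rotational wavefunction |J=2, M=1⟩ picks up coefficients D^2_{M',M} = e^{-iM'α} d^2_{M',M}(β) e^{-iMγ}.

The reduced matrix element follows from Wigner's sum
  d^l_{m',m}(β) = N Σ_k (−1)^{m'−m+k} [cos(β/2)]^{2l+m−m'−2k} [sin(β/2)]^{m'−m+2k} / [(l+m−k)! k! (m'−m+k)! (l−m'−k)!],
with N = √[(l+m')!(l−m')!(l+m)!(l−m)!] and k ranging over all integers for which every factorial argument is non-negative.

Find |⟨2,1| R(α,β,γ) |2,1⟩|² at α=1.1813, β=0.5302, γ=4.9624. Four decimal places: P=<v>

P=0.4565

Split into d^2_{1,1}(β=0.5302) × two z-phases.
c=cos(0.5302/2)=0.965066, s=sin(0.5302/2)=0.262006; N=√[6·1·6·1]=6.000000
k: max(0,(1)−(1))=0 … min(2+(1),2−(1))=1
  k=0: (−1)^0·6.0000/(6)·0.9651^4·0.2620^0 = +0.867418
  k=1: (−1)^1·6.0000/(2)·0.9651^2·0.2620^2 = -0.191804
d^2_{1,1}(0.5302) = +0.867418 -0.191804 = +0.675615
|D^2_{1,1}|² = |d^2_{1,1}(β)|² = (+0.675615)² = 0.456455 (the z-rotation phases have unit modulus)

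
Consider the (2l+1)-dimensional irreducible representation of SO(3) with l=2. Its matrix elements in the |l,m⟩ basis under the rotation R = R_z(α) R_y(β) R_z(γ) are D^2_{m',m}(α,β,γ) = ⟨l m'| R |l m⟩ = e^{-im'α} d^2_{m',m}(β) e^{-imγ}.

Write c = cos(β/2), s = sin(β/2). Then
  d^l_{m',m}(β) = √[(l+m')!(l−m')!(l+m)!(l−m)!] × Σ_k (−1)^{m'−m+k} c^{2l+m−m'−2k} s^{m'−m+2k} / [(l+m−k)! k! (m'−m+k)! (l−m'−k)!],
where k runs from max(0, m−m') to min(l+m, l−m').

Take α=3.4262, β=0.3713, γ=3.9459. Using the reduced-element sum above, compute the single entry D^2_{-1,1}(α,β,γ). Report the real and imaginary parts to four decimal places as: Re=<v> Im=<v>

First d^2_{-1,1}(β=0.3713), then the phase factors e^{-i(-1)α} and e^{-i(1)γ}:
Half-angle: c=0.982816, s=0.184585. N=√(1·6·6·1)=6.000000
The bounds max(0,m−m')=2 and min(l+m,l−m')=3 give 2 terms
  k=2: (−1)^0·6.0000/(2)·0.9828^2·0.1846^2 = +0.098733
  k=3: (−1)^1·6.0000/(6)·0.9828^0·0.1846^4 = -0.001161
d^2_{-1,1}(0.3713) = +0.098733 -0.001161 = +0.097572
Phases: e^{-i·(-1)·3.4262}=-0.959772-0.280781i, e^{-i·(1)·3.9459}=-0.693610+0.720350i ⇒ D=+0.084689-0.048456i

Re=0.0847 Im=-0.0485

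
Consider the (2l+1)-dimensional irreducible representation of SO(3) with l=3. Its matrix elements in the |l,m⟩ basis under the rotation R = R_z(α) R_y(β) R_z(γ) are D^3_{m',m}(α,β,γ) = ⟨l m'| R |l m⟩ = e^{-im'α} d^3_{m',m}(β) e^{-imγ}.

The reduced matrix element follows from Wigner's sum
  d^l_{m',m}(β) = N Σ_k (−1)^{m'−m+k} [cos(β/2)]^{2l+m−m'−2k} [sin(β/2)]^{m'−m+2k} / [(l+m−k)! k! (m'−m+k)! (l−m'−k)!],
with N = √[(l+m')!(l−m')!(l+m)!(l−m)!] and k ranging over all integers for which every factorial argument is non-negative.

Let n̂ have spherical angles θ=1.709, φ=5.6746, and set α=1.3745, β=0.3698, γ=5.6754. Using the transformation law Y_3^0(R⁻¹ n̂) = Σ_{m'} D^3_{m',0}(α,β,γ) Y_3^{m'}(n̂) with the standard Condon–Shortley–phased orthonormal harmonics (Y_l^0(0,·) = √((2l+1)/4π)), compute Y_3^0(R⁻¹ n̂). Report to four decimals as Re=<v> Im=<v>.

Re=0.2669 Im=0.0000

Need the full column D^3_{m',0} for m'=−3..3 at α=1.3745, β=0.3698, γ=5.6754.
cos(β/2)=0.982955, sin(β/2)=0.183848
d^3_{-3,0}: single k=3 term ⇒ +0.026393;  D = -0.014660-0.021948i
d^3_{-2,0}: k∈[2..3] ⇒ +0.172828 -0.006046 = +0.166782;  D = -0.154093+0.063808i
d^3_{-1,0}: k∈[1..3] ⇒ +0.584410 -0.061333 +0.000715 = +0.523792;  D = +0.102160+0.513733i
d^3_{0,0}: k∈[0..3] ⇒ +0.901988 -0.283985 +0.009935 -0.000039 = +0.627899;  D = +0.627899+0.000000i
d^3_{1,0}: k∈[0..2] ⇒ -0.584410 +0.061333 -0.000715 = -0.523792;  D = -0.102160+0.513733i
d^3_{2,0}: k∈[0..1] ⇒ +0.172828 -0.006046 = +0.166782;  D = -0.154093-0.063808i
d^3_{3,0}: single k=0 term ⇒ -0.026393;  D = +0.014660-0.021948i
Y_3^{m'}(θ=1.709,φ=5.6746) and Σ D·Y over m':
  (-0.0147-0.0219i)·(-0.1022+0.3923i)  (-0.1541+0.0638i)·(-0.0478-0.1296i)  (+0.1022+0.5137i)·(-0.2377-0.1656i)  (+0.6279+0.0000i)·(+0.1494+0.0000i)  (-0.1022+0.5137i)·(+0.2377-0.1656i)  (-0.1541-0.0638i)·(-0.0478+0.1296i)  (+0.0147-0.0219i)·(+0.1022+0.3923i)
Y_3^0(R⁻¹ n̂) = +0.266891+0.000000i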